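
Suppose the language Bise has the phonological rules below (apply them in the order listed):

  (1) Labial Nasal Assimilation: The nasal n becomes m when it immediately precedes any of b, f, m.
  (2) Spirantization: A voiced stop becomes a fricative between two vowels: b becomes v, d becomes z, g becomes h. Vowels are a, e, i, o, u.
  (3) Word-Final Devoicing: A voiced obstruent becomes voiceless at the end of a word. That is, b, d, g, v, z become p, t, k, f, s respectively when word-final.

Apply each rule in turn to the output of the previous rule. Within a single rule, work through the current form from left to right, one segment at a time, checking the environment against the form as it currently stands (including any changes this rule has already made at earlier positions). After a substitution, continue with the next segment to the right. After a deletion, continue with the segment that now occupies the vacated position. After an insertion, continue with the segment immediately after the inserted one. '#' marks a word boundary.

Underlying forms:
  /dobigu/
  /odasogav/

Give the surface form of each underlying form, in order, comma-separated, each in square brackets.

[dovihu], [ozasohaf]

/dobigu/:
  (1) Labial Nasal Assimilation: no change — [dobigu]
  (2) Spirantization: [dobigu] → [dovihu]
  (3) Word-Final Devoicing: no change — [dovihu]
/odasogav/:
  (1) Labial Nasal Assimilation: no change — [odasogav]
  (2) Spirantization: [odasogav] → [ozasohav]
  (3) Word-Final Devoicing: [ozasohav] → [ozasohaf]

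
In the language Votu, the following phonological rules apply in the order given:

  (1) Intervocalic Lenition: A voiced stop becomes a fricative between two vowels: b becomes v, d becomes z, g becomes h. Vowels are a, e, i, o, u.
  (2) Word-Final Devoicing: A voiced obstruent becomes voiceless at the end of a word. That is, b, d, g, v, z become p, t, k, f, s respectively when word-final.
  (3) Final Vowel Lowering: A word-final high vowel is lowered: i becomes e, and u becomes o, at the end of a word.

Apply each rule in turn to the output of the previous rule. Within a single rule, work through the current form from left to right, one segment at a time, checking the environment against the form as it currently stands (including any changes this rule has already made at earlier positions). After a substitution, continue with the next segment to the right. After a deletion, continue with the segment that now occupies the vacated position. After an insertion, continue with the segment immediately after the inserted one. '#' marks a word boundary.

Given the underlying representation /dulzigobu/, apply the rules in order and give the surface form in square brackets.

[dulzihovo]

(1) Intervocalic Lenition: [dulzigobu] → [dulzihovu]
(2) Word-Final Devoicing: no change — [dulzihovu]
(3) Final Vowel Lowering: [dulzihovu] → [dulzihovo]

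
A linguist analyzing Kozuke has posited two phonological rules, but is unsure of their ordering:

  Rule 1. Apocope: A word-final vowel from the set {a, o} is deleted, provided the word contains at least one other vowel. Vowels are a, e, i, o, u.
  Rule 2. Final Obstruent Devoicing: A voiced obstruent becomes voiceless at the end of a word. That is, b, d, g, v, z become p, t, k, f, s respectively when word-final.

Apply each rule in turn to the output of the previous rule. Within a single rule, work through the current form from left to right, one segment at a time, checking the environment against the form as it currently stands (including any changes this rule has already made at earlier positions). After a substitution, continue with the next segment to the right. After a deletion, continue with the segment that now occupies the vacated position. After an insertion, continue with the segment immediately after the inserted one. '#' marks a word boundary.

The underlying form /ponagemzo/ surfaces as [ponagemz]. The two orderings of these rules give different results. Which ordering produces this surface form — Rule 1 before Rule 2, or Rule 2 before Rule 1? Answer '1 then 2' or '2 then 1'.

Order 1 then 2:
  1 Apocope: [ponagemzo] → [ponagemz]
  2 Final Obstruent Devoicing: [ponagemz] → [ponagems]
  result: [ponagems]
Order 2 then 1:
  2 Final Obstruent Devoicing: no change — [ponagemzo]
  1 Apocope: [ponagemzo] → [ponagemz]
  result: [ponagemz]

2 then 1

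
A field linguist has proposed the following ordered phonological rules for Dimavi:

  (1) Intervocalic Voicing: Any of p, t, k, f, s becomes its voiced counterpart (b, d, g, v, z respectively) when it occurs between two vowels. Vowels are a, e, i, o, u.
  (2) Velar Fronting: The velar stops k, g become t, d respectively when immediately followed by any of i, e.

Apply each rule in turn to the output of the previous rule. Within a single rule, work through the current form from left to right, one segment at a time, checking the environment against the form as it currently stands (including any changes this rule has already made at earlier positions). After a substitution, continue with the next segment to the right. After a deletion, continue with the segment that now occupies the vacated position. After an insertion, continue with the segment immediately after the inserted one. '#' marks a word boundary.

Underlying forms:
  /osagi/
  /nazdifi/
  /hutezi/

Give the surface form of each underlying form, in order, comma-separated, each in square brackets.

/osagi/:
  (1) Intervocalic Voicing: [osagi] → [ozagi]
  (2) Velar Fronting: [ozagi] → [ozadi]
/nazdifi/:
  (1) Intervocalic Voicing: [nazdifi] → [nazdivi]
  (2) Velar Fronting: no change — [nazdivi]
/hutezi/:
  (1) Intervocalic Voicing: [hutezi] → [hudezi]
  (2) Velar Fronting: no change — [hudezi]

[ozadi], [nazdivi], [hudezi]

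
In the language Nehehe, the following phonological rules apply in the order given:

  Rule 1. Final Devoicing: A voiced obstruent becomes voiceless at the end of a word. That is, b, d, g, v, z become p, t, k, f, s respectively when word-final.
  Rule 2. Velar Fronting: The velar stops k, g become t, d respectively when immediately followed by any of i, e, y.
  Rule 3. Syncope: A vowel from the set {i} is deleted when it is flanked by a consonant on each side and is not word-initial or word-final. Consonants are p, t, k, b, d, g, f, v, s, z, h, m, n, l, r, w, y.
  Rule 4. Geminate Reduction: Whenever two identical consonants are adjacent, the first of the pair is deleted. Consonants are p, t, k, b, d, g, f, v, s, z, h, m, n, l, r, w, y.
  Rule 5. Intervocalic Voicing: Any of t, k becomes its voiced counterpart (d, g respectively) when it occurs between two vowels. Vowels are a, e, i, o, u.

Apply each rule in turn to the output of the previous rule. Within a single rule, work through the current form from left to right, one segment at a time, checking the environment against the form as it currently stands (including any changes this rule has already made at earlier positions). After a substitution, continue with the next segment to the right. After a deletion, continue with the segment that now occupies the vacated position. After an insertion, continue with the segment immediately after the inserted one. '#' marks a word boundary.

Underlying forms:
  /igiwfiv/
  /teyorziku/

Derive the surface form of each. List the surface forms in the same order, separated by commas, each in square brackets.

[idwf], [teyorzku]

/igiwfiv/:
  Rule 1 Final Devoicing: [igiwfiv] → [igiwfif]
  Rule 2 Velar Fronting: [igiwfif] → [idiwfif]
  Rule 3 Syncope: [idiwfif] → [idwff]
  Rule 4 Geminate Reduction: [idwff] → [idwf]
  Rule 5 Intervocalic Voicing: no change — [idwf]
/teyorziku/:
  Rule 1 Final Devoicing: no change — [teyorziku]
  Rule 2 Velar Fronting: no change — [teyorziku]
  Rule 3 Syncope: [teyorziku] → [teyorzku]
  Rule 4 Geminate Reduction: no change — [teyorzku]
  Rule 5 Intervocalic Voicing: no change — [teyorzku]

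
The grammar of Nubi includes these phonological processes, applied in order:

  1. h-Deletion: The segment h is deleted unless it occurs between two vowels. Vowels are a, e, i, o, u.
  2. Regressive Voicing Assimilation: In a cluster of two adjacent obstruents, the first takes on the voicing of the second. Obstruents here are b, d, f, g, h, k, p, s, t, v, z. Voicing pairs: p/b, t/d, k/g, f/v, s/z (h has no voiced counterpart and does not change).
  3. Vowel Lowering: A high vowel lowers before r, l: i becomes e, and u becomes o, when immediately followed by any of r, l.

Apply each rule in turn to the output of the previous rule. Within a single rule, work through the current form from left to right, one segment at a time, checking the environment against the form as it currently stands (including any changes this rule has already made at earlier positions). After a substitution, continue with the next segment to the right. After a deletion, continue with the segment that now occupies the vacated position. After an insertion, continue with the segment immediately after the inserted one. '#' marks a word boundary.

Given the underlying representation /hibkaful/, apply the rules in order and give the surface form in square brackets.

1 h-Deletion: [hibkaful] → [ibkaful]
2 Regressive Voicing Assimilation: [ibkaful] → [ipkaful]
3 Vowel Lowering: [ipkaful] → [ipkafol]

[ipkafol]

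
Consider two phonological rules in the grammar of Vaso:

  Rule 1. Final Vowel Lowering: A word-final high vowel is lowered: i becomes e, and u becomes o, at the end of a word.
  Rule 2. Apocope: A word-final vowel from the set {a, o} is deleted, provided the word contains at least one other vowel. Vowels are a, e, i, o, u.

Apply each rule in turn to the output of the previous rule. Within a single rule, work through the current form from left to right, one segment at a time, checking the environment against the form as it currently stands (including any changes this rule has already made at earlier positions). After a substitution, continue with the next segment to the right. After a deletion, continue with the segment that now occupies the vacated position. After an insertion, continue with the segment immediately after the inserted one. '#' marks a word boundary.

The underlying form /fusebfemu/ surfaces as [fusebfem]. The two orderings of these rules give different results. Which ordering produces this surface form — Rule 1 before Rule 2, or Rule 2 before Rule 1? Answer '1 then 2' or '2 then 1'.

Order 1 then 2:
  1 Final Vowel Lowering: [fusebfemu] → [fusebfemo]
  2 Apocope: [fusebfemo] → [fusebfem]
  result: [fusebfem]
Order 2 then 1:
  2 Apocope: no change — [fusebfemu]
  1 Final Vowel Lowering: [fusebfemu] → [fusebfemo]
  result: [fusebfemo]

1 then 2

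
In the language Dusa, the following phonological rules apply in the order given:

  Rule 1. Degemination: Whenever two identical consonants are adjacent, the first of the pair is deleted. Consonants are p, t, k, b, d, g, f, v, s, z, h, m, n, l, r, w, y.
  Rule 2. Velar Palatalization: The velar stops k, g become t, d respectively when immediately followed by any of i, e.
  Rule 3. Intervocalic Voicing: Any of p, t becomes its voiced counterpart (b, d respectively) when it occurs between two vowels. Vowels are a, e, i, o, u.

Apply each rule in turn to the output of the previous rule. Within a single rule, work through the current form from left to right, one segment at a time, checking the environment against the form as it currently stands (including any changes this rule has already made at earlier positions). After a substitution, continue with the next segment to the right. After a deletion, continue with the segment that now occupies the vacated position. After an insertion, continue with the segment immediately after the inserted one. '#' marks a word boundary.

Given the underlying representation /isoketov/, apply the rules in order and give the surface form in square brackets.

[isodedov]

Rule 1 Degemination: no change — [isoketov]
Rule 2 Velar Palatalization: [isoketov] → [isotetov]
Rule 3 Intervocalic Voicing: [isotetov] → [isodedov]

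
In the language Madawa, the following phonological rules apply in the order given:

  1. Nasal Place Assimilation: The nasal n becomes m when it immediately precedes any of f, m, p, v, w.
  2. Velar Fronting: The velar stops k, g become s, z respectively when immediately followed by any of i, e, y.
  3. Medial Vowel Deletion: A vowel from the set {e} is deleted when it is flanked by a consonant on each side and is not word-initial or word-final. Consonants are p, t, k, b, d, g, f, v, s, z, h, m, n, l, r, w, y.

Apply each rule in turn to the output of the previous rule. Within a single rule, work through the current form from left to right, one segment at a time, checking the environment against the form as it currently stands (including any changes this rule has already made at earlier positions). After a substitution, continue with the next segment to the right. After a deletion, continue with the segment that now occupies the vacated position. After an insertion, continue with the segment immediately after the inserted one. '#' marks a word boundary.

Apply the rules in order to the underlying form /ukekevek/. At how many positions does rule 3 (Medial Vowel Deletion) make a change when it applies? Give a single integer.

1 Nasal Place Assimilation: no change — [ukekevek]
2 Velar Fronting: [ukekevek] → [usesevek]
3 Medial Vowel Deletion: [usesevek] → [ussvk]
Rule 3 changed 3 position(s).

3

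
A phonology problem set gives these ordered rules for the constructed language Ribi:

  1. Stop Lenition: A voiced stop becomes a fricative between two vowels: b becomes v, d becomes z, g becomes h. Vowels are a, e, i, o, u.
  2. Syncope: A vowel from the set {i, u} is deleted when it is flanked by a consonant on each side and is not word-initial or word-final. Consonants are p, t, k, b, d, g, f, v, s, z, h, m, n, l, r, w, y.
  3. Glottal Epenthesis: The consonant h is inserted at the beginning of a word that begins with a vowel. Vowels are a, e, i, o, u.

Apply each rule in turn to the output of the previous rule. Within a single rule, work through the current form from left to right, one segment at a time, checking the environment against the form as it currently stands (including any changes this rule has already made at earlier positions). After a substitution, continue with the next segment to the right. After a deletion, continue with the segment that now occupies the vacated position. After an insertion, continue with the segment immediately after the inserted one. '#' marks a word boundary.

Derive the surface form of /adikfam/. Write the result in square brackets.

1 Stop Lenition: [adikfam] → [azikfam]
2 Syncope: [azikfam] → [azkfam]
3 Glottal Epenthesis: [azkfam] → [hazkfam]

[hazkfam]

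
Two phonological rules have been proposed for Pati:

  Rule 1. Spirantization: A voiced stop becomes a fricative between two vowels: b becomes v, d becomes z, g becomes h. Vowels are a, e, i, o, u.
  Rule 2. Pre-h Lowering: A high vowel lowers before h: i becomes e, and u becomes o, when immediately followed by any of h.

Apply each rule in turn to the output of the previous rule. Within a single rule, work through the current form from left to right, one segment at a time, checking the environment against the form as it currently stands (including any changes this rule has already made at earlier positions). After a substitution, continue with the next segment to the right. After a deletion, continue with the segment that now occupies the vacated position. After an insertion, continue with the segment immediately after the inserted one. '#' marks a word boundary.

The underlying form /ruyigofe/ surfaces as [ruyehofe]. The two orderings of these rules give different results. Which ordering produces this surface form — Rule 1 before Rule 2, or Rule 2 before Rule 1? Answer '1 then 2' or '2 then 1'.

1 then 2

Order 1 then 2:
  1 Spirantization: [ruyigofe] → [ruyihofe]
  2 Pre-h Lowering: [ruyihofe] → [ruyehofe]
  result: [ruyehofe]
Order 2 then 1:
  2 Pre-h Lowering: no change — [ruyigofe]
  1 Spirantization: [ruyigofe] → [ruyihofe]
  result: [ruyihofe]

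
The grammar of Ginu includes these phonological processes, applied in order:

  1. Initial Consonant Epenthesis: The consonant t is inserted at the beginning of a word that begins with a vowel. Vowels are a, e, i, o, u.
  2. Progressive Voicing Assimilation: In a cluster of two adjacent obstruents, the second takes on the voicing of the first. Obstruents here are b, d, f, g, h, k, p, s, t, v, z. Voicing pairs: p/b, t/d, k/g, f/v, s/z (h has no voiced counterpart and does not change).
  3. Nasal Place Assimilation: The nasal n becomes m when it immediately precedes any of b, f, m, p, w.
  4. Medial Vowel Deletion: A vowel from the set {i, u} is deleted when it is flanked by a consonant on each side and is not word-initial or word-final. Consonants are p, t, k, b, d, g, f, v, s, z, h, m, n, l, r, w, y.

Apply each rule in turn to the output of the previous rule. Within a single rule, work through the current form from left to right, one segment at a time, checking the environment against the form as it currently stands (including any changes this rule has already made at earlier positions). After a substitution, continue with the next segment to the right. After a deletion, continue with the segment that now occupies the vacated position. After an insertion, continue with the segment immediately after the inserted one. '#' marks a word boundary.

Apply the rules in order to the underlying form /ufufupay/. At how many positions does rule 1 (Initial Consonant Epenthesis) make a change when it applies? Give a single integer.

1 Initial Consonant Epenthesis: [ufufupay] → [tufufupay]
2 Progressive Voicing Assimilation: no change — [tufufupay]
3 Nasal Place Assimilation: no change — [tufufupay]
4 Medial Vowel Deletion: [tufufupay] → [tffpay]
Rule 1 changed 1 position(s).

1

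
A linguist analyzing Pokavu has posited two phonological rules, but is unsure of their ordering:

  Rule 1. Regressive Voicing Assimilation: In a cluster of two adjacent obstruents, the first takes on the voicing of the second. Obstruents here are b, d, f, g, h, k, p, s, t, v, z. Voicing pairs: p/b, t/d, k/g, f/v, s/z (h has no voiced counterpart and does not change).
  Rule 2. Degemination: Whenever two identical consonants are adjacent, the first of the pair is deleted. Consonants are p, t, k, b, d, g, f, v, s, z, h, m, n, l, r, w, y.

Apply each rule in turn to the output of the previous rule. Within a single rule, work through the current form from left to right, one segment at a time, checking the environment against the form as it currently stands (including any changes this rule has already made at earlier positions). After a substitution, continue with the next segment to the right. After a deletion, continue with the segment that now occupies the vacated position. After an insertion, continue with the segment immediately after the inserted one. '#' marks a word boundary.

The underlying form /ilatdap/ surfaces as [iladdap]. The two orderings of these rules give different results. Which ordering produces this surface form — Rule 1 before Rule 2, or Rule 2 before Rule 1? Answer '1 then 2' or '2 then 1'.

2 then 1

Order 1 then 2:
  1 Regressive Voicing Assimilation: [ilatdap] → [iladdap]
  2 Degemination: [iladdap] → [iladap]
  result: [iladap]
Order 2 then 1:
  2 Degemination: no change — [ilatdap]
  1 Regressive Voicing Assimilation: [ilatdap] → [iladdap]
  result: [iladdap]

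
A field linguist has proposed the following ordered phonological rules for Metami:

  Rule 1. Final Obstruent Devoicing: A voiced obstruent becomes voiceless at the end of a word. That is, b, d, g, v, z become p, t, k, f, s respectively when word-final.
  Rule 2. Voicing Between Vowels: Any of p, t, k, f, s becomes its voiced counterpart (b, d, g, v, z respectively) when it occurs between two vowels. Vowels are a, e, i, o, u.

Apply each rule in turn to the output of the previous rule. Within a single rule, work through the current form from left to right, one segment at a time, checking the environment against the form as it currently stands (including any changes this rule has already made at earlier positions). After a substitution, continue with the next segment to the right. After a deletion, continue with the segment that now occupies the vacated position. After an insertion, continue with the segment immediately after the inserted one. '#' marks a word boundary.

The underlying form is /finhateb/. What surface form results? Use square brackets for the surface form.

[finhadep]

Rule 1 Final Obstruent Devoicing: [finhateb] → [finhatep]
Rule 2 Voicing Between Vowels: [finhatep] → [finhadep]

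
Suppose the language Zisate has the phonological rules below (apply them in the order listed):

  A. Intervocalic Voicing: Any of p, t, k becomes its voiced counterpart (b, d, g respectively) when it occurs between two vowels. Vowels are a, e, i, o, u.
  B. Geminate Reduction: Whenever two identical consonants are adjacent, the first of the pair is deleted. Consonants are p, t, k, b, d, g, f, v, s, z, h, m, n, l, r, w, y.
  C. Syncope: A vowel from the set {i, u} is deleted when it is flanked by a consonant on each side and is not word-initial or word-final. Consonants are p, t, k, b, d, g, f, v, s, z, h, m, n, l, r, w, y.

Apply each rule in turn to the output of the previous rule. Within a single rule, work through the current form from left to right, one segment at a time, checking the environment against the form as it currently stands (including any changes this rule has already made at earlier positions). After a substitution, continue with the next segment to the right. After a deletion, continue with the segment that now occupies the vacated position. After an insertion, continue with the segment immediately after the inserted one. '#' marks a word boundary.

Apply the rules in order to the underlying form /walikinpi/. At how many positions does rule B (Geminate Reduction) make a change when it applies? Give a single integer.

0

A Intervocalic Voicing: [walikinpi] → [waliginpi]
B Geminate Reduction: no change — [waliginpi]
C Syncope: [waliginpi] → [walgnpi]
Rule B changed 0 position(s).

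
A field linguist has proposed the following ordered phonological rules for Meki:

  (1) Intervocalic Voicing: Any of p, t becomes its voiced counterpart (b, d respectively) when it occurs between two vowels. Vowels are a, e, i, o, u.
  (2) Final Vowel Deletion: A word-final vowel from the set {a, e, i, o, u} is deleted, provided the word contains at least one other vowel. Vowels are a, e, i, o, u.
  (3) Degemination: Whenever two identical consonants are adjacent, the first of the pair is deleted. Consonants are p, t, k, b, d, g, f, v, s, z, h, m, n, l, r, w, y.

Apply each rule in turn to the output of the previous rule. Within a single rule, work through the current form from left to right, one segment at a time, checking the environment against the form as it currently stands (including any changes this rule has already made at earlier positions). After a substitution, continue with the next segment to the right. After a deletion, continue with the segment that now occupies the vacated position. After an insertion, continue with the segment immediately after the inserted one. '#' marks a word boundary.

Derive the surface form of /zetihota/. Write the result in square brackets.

(1) Intervocalic Voicing: [zetihota] → [zedihoda]
(2) Final Vowel Deletion: [zedihoda] → [zedihod]
(3) Degemination: no change — [zedihod]

[zedihod]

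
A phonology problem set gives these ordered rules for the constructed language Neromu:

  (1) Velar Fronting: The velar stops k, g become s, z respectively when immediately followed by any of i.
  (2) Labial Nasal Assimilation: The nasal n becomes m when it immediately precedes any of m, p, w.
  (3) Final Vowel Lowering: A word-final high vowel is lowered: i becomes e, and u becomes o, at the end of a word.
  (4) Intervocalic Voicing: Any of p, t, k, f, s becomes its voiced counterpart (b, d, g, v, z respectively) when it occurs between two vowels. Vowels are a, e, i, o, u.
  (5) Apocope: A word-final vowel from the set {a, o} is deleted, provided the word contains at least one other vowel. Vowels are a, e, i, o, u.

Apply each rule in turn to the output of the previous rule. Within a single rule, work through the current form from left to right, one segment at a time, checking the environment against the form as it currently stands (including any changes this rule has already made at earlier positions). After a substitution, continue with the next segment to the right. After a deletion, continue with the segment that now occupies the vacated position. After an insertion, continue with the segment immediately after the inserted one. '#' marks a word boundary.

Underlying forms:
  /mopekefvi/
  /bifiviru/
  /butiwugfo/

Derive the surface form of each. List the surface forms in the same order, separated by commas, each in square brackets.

[mobegefve], [bivivir], [budiwugf]

/mopekefvi/:
  (1) Velar Fronting: no change — [mopekefvi]
  (2) Labial Nasal Assimilation: no change — [mopekefvi]
  (3) Final Vowel Lowering: [mopekefvi] → [mopekefve]
  (4) Intervocalic Voicing: [mopekefve] → [mobegefve]
  (5) Apocope: no change — [mobegefve]
/bifiviru/:
  (1) Velar Fronting: no change — [bifiviru]
  (2) Labial Nasal Assimilation: no change — [bifiviru]
  (3) Final Vowel Lowering: [bifiviru] → [bifiviro]
  (4) Intervocalic Voicing: [bifiviro] → [biviviro]
  (5) Apocope: [biviviro] → [bivivir]
/butiwugfo/:
  (1) Velar Fronting: no change — [butiwugfo]
  (2) Labial Nasal Assimilation: no change — [butiwugfo]
  (3) Final Vowel Lowering: no change — [butiwugfo]
  (4) Intervocalic Voicing: [butiwugfo] → [budiwugfo]
  (5) Apocope: [budiwugfo] → [budiwugf]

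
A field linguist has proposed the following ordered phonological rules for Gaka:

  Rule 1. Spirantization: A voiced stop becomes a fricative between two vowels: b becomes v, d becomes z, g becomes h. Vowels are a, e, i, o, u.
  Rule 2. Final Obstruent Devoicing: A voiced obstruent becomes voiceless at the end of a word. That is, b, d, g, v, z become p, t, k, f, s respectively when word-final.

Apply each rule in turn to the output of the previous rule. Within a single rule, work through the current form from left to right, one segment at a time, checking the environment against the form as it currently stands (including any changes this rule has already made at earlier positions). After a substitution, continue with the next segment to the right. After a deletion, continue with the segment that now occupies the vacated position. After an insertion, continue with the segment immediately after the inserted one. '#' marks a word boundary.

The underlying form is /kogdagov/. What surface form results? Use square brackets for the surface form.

[kogdahof]

Rule 1 Spirantization: [kogdagov] → [kogdahov]
Rule 2 Final Obstruent Devoicing: [kogdahov] → [kogdahof]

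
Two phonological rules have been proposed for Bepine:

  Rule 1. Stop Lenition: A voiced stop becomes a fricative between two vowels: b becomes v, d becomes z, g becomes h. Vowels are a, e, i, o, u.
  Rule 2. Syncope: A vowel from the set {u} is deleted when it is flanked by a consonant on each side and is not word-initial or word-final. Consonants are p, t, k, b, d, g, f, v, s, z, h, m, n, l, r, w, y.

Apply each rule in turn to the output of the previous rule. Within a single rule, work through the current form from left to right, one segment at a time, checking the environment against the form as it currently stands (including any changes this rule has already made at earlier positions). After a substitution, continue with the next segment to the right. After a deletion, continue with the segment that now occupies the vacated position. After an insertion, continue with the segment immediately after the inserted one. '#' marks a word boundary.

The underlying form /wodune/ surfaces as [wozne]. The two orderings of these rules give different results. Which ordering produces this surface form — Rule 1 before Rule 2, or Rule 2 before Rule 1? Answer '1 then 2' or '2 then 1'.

1 then 2

Order 1 then 2:
  1 Stop Lenition: [wodune] → [wozune]
  2 Syncope: [wozune] → [wozne]
  result: [wozne]
Order 2 then 1:
  2 Syncope: [wodune] → [wodne]
  1 Stop Lenition: no change — [wodne]
  result: [wodne]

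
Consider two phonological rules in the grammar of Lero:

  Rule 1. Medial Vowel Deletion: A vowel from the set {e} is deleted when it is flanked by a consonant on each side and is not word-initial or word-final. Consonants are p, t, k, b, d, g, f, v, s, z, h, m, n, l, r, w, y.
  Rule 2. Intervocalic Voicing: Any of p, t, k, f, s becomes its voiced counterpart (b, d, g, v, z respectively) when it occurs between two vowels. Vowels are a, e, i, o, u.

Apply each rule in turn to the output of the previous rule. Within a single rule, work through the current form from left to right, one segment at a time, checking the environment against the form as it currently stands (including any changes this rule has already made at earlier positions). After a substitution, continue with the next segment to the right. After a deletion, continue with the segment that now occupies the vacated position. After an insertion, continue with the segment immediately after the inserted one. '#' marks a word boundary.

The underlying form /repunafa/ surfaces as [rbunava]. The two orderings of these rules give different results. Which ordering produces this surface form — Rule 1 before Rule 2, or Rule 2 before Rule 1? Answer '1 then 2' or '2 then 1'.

2 then 1

Order 1 then 2:
  1 Medial Vowel Deletion: [repunafa] → [rpunafa]
  2 Intervocalic Voicing: [rpunafa] → [rpunava]
  result: [rpunava]
Order 2 then 1:
  2 Intervocalic Voicing: [repunafa] → [rebunava]
  1 Medial Vowel Deletion: [rebunava] → [rbunava]
  result: [rbunava]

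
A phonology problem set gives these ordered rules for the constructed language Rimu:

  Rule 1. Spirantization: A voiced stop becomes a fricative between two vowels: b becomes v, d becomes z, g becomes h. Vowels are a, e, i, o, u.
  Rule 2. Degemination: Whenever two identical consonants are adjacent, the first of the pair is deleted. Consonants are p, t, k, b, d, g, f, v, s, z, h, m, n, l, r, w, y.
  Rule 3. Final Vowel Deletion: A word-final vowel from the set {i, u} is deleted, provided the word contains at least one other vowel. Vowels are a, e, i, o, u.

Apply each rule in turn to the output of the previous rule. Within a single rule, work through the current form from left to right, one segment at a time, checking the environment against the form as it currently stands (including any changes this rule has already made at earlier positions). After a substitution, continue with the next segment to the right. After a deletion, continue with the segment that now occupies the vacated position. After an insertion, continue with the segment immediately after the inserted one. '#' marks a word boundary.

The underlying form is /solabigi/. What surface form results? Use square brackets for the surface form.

Rule 1 Spirantization: [solabigi] → [solavihi]
Rule 2 Degemination: no change — [solavihi]
Rule 3 Final Vowel Deletion: [solavihi] → [solavih]

[solavih]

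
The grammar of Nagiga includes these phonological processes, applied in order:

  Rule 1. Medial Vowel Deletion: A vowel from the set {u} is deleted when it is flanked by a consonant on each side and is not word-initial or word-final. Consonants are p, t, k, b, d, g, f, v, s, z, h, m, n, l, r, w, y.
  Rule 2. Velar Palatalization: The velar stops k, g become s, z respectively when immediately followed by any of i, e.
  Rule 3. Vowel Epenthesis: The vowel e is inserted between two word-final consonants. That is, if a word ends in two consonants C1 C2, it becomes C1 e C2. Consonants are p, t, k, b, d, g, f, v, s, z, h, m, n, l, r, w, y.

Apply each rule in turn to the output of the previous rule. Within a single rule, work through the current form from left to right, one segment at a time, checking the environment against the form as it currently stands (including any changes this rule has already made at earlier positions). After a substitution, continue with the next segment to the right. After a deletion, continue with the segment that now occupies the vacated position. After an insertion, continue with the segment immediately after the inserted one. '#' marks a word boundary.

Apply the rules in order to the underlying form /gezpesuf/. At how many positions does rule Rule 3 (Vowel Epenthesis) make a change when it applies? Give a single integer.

1

Rule 1 Medial Vowel Deletion: [gezpesuf] → [gezpesf]
Rule 2 Velar Palatalization: [gezpesf] → [zezpesf]
Rule 3 Vowel Epenthesis: [zezpesf] → [zezpesef]
Rule Rule 3 changed 1 position(s).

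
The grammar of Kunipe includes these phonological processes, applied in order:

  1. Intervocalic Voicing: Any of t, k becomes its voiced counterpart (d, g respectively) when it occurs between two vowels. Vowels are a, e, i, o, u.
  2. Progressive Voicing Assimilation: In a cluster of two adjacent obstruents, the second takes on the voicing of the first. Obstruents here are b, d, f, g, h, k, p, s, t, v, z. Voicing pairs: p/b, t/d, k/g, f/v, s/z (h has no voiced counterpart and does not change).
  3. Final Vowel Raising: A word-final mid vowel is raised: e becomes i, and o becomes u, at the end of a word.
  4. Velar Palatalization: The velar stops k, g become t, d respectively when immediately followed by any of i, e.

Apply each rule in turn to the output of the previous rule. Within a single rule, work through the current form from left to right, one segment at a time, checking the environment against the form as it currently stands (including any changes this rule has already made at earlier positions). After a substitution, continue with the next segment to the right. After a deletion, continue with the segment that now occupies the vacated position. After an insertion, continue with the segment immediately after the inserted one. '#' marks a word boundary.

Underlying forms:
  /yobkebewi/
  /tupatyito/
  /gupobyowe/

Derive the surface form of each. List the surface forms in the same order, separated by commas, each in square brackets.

/yobkebewi/:
  1 Intervocalic Voicing: no change — [yobkebewi]
  2 Progressive Voicing Assimilation: [yobkebewi] → [yobgebewi]
  3 Final Vowel Raising: no change — [yobgebewi]
  4 Velar Palatalization: [yobgebewi] → [yobdebewi]
/tupatyito/:
  1 Intervocalic Voicing: [tupatyito] → [tupatyido]
  2 Progressive Voicing Assimilation: no change — [tupatyido]
  3 Final Vowel Raising: [tupatyido] → [tupatyidu]
  4 Velar Palatalization: no change — [tupatyidu]
/gupobyowe/:
  1 Intervocalic Voicing: no change — [gupobyowe]
  2 Progressive Voicing Assimilation: no change — [gupobyowe]
  3 Final Vowel Raising: [gupobyowe] → [gupobyowi]
  4 Velar Palatalization: no change — [gupobyowi]

[yobdebewi], [tupatyidu], [gupobyowi]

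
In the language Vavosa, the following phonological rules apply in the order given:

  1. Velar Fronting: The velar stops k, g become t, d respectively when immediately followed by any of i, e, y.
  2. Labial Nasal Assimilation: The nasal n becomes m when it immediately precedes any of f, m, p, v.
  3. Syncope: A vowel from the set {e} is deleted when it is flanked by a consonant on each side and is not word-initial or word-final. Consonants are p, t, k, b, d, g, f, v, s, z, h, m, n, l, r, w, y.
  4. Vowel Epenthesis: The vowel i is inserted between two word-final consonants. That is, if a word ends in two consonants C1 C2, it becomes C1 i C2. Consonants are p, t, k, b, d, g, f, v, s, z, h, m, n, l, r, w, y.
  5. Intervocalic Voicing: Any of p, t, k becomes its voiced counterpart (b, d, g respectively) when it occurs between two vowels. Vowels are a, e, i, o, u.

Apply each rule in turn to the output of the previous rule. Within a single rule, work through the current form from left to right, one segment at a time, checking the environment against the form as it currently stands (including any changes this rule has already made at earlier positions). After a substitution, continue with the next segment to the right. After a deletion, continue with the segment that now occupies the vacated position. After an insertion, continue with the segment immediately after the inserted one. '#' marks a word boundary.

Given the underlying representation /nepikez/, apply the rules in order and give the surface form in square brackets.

1 Velar Fronting: [nepikez] → [nepitez]
2 Labial Nasal Assimilation: no change — [nepitez]
3 Syncope: [nepitez] → [npitz]
4 Vowel Epenthesis: [npitz] → [npitiz]
5 Intervocalic Voicing: [npitiz] → [npidiz]

[npidiz]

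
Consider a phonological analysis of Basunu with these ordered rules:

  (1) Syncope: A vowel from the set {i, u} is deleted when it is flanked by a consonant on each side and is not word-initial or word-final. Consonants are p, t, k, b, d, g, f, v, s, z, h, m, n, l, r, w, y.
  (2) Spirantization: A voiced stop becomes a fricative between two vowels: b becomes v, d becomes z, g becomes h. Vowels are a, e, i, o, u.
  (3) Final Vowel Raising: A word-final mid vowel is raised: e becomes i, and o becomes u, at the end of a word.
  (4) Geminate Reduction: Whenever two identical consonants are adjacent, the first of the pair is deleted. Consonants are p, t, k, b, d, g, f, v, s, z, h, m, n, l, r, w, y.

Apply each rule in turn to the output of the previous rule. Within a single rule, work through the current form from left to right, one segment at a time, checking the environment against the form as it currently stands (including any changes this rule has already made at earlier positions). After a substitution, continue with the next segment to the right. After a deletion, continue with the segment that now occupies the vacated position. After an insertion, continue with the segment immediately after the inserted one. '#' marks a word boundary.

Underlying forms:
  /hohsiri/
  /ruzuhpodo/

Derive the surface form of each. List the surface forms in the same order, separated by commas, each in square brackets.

[hohsri], [rzhpozu]

/hohsiri/:
  (1) Syncope: [hohsiri] → [hohsri]
  (2) Spirantization: no change — [hohsri]
  (3) Final Vowel Raising: no change — [hohsri]
  (4) Geminate Reduction: no change — [hohsri]
/ruzuhpodo/:
  (1) Syncope: [ruzuhpodo] → [rzhpodo]
  (2) Spirantization: [rzhpodo] → [rzhpozo]
  (3) Final Vowel Raising: [rzhpozo] → [rzhpozu]
  (4) Geminate Reduction: no change — [rzhpozu]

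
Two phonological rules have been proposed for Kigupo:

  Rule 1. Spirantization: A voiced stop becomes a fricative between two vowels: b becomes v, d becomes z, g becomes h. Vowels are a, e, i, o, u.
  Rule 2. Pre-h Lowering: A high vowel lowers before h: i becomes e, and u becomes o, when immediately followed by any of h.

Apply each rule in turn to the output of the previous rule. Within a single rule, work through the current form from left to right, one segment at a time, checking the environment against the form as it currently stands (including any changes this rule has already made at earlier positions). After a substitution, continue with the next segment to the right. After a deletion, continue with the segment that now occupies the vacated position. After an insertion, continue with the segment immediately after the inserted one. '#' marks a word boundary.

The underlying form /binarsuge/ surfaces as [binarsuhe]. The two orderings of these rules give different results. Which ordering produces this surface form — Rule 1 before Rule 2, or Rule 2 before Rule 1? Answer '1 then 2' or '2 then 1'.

Order 1 then 2:
  1 Spirantization: [binarsuge] → [binarsuhe]
  2 Pre-h Lowering: [binarsuhe] → [binarsohe]
  result: [binarsohe]
Order 2 then 1:
  2 Pre-h Lowering: no change — [binarsuge]
  1 Spirantization: [binarsuge] → [binarsuhe]
  result: [binarsuhe]

2 then 1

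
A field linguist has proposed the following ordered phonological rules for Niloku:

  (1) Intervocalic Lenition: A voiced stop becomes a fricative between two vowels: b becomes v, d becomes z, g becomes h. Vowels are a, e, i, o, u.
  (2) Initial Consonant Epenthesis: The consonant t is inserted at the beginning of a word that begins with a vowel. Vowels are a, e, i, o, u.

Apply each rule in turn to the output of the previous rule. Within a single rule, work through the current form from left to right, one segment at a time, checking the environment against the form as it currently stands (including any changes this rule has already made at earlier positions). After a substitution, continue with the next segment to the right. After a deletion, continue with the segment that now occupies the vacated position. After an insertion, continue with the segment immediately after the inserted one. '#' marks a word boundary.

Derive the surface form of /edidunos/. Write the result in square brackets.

[tezizunos]

(1) Intervocalic Lenition: [edidunos] → [ezizunos]
(2) Initial Consonant Epenthesis: [ezizunos] → [tezizunos]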